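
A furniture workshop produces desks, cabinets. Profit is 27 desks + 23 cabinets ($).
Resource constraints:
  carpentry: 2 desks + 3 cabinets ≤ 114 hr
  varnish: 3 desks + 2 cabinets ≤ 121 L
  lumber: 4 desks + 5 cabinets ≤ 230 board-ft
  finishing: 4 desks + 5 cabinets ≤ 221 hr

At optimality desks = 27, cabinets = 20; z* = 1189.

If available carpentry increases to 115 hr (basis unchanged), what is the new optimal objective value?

1192

Check each constraint at x*: carpentry 114/114 (tight); varnish 121/121 (tight); lumber 208/230 (slack 22); finishing 208/221 (slack 13).
By complementary slackness, y = 0 for the non-binding constraints.
Dual feasibility on the basic columns requires 2·y_carpentry + 3·y_varnish = 27, 3·y_carpentry + 2·y_varnish = 23.
This yields shadow prices y_carpentry = 3, y_varnish = 7.
Δz = y_carpentry·Δb = 3 × (1) = 3, so new z* = 1189 + 3 = 1192.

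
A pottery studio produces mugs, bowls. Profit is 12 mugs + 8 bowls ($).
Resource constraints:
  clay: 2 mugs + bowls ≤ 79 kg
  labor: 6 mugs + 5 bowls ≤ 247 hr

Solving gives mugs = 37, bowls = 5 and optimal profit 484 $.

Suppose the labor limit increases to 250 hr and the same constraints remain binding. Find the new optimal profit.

487

Check each constraint at x*: clay 79/79 (tight); labor 247/247 (tight).
From A_Bᵀ y = c: 2·y_clay + 6·y_labor = 12; 1·y_clay + 5·y_labor = 8.
→ y_clay = 3 and y_labor = 1.
Δz = y_labor·Δb = 1 × (3) = 3, so new z* = 484 + 3 = 487.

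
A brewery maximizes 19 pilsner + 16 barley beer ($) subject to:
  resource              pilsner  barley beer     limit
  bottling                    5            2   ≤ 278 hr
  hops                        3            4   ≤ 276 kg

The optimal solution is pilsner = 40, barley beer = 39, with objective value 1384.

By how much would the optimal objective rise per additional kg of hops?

Check each constraint at x*: bottling 278/278 (tight); hops 276/276 (tight).
The binding rows give the dual system: 5·y_bottling + 3·y_hops = 19 and 2·y_bottling + 4·y_hops = 16.
This yields shadow prices y_bottling = 2, y_hops = 3.
Shadow price of hops = 3.

3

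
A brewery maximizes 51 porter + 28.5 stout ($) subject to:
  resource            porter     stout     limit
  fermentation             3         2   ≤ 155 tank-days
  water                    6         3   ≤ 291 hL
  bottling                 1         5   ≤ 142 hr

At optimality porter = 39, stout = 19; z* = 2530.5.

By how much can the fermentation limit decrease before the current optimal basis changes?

Binding constraints: fermentation, water. The basis is B = [[3,2],[6,3]] with det -3.
Per unit decrease in fermentation, x* moves by d = (1, -2).
The basis stays optimal until stout reaches 0; allowable decrease = 9.5 tank-days.

9.5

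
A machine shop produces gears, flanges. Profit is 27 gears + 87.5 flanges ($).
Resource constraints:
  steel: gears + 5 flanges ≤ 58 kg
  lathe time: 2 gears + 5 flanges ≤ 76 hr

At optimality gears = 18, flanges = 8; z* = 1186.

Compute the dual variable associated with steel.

Both steel and lathe time are binding at x*.
The binding rows give the dual system: 1·y_steel + 2·y_lathe time = 27 and 5·y_steel + 5·y_lathe time = 87.5.
This yields shadow prices y_steel = 8, y_lathe time = 9.5.
Shadow price of steel = 8.

8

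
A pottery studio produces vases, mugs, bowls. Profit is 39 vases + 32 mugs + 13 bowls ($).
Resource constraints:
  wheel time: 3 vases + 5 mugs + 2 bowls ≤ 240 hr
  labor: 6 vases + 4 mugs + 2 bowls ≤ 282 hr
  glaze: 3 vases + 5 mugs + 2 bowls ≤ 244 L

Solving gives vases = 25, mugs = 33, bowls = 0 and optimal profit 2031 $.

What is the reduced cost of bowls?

-2

At the optimum: wheel time uses 240 of 240 (binding); labor uses 282 of 282 (binding); glaze uses 240 of 244 (slack = 4).
Since glaze is not tight, its dual is 0.
The binding rows give the dual system: 3·y_wheel time + 6·y_labor = 39 and 5·y_wheel time + 4·y_labor = 32.
This yields shadow prices y_wheel time = 2, y_labor = 5.5.
Reduced cost of bowls: c₃ − yᵀa₃ = 13 − (2·2 + 5.5·2) = 13 − 15 = -2.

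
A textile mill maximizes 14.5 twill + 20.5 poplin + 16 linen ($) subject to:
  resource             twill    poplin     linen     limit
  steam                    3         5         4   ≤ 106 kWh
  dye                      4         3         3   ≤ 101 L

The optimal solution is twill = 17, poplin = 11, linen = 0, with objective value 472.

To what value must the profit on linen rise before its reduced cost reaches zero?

Both steam and dye are binding at x*.
From A_Bᵀ y = c: 3·y_steam + 4·y_dye = 14.5; 5·y_steam + 3·y_dye = 20.5.
This yields shadow prices y_steam = 3.5, y_dye = 1.
linen enters the basis when its profit ≥ yᵀa₃ = 3.5·4 + 1·3 = 17.

17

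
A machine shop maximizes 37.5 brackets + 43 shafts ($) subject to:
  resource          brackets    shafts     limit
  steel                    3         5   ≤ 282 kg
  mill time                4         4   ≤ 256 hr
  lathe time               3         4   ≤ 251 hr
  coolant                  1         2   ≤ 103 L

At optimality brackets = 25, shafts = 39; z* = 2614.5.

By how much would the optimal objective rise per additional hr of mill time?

8

Binding: mill time and coolant. Non-binding: steel (12 unused), lathe time (20 unused).
By complementary slackness, y = 0 for the non-binding constraints.
From A_Bᵀ y = c: 4·y_mill time + 1·y_coolant = 37.5; 4·y_mill time + 2·y_coolant = 43.
→ y_mill time = 8 and y_coolant = 5.5.
Shadow price of mill time = 8.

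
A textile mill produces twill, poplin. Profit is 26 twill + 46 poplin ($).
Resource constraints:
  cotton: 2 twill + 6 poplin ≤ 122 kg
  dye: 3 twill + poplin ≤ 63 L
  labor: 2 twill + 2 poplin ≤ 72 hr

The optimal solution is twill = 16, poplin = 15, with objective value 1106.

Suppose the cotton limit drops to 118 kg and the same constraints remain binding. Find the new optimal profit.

At the optimum: cotton uses 122 of 122 (binding); dye uses 63 of 63 (binding); labor uses 62 of 72 (slack = 10).
By complementary slackness, y = 0 for the non-binding constraint.
Dual feasibility on the basic columns requires 2·y_cotton + 3·y_dye = 26, 6·y_cotton + 1·y_dye = 46.
This yields shadow prices y_cotton = 7, y_dye = 4.
Δz = y_cotton·Δb = 7 × (-4) = -28, so new z* = 1106 − 28 = 1078.

1078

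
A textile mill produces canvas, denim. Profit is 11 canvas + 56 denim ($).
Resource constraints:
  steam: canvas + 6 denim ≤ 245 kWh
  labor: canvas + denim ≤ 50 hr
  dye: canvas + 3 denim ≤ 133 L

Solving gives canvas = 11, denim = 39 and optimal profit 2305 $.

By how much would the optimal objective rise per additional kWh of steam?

At the optimum: steam uses 245 of 245 (binding); labor uses 50 of 50 (binding); dye uses 128 of 133 (slack = 5).
Slack constraints have shadow price 0 (complementary slackness).
Dual feasibility on the basic columns requires 1·y_steam + 1·y_labor = 11, 6·y_steam + 1·y_labor = 56.
→ y_steam = 9 and y_labor = 2.
Shadow price of steam = 9.

9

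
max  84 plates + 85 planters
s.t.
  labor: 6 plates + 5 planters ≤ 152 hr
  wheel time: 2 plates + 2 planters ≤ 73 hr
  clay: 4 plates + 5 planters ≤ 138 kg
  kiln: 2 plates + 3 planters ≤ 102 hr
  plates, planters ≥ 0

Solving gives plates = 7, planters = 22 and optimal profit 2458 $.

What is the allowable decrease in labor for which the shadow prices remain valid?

14

Binding constraints: labor, clay. The basis is B = [[6,5],[4,5]] with det 10.
Per unit decrease in labor, x* moves by d = (-0.5, 0.4).
The basis stays optimal until plates reaches 0; allowable decrease = 14 hr.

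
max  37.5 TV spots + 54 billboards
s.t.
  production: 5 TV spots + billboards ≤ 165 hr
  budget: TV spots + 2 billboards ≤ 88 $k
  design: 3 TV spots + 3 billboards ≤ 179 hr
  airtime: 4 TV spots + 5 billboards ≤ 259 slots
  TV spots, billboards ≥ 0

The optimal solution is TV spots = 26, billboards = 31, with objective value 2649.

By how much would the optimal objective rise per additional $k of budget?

9.5

At the optimum: production uses 161 of 165 (slack = 4); budget uses 88 of 88 (binding); design uses 171 of 179 (slack = 8); airtime uses 259 of 259 (binding).
Slack constraints have shadow price 0 (complementary slackness).
Dual feasibility on the basic columns requires 1·y_budget + 4·y_airtime = 37.5, 2·y_budget + 5·y_airtime = 54.
→ y_budget = 9.5 and y_airtime = 7.
Shadow price of budget = 9.5.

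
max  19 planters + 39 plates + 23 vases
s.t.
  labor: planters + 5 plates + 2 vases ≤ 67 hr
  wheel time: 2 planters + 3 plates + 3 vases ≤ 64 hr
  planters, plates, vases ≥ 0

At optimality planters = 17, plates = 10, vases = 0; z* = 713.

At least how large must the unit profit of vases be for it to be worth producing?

Check each constraint at x*: labor 67/67 (tight); wheel time 64/64 (tight).
Dual feasibility on the basic columns requires 1·y_labor + 2·y_wheel time = 19, 5·y_labor + 3·y_wheel time = 39.
This yields shadow prices y_labor = 3, y_wheel time = 8.
vases enters the basis when its profit ≥ yᵀa₃ = 3·2 + 8·3 = 30.

30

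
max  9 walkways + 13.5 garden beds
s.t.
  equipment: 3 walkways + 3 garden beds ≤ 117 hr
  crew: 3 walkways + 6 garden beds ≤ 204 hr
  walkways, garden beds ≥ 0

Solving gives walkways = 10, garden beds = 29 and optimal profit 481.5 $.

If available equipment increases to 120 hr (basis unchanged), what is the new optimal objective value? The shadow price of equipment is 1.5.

Δb = 3, so new z* = 481.5 + (1.5)·(3) = 481.5 + 4.5 = 486.

486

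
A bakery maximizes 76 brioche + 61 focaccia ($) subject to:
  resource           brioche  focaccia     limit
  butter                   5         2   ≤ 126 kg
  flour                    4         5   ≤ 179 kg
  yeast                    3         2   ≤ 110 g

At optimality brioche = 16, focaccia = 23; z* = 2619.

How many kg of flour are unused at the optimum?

0

flour used = 4·16 + 5·23 = 179; slack = 179 − 179 = 0.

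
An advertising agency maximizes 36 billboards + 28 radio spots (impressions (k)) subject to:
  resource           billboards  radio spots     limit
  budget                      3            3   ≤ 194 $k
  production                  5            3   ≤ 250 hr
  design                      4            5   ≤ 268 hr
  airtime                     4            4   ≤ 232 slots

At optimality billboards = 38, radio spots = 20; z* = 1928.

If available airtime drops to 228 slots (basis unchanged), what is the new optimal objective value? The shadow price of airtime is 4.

Δb = -4, so new z* = 1928 + (4)·(-4) = 1928 − 16 = 1912.

1912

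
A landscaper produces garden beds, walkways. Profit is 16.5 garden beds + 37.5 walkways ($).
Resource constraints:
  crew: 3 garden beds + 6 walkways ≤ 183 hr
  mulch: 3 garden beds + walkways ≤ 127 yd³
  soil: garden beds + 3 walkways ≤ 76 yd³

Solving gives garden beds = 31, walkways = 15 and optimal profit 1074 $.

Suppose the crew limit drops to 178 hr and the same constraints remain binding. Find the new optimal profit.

At the optimum: crew uses 183 of 183 (binding); mulch uses 108 of 127 (slack = 19); soil uses 76 of 76 (binding).
By complementary slackness, y = 0 for the non-binding constraint.
From A_Bᵀ y = c: 3·y_crew + 1·y_soil = 16.5; 6·y_crew + 3·y_soil = 37.5.
→ y_crew = 4 and y_soil = 4.5.
Δz = y_crew·Δb = 4 × (-5) = -20, so new z* = 1074 − 20 = 1054.

1054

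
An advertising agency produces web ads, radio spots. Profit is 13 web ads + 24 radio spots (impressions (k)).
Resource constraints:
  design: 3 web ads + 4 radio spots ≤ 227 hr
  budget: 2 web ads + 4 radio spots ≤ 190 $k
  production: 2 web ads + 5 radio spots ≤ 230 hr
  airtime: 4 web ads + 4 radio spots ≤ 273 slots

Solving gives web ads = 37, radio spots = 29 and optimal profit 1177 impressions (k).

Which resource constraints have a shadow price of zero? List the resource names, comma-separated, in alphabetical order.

design: 227/227 (binding)
budget: 190/190 (binding)
production: 219/230 (slack 11)
airtime: 264/273 (slack 9)
By complementary slackness, a constraint with positive slack has shadow price 0 → airtime, production.

airtime, production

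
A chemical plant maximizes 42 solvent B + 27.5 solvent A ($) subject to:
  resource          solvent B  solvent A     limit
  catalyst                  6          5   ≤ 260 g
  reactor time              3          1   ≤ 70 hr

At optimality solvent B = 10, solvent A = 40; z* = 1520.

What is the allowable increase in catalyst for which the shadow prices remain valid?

90

Binding constraints: catalyst, reactor time. The basis is B = [[6,5],[3,1]] with det -9.
Per unit increase in catalyst, x* moves by d = (-0.1111, 0.3333).
The basis stays optimal until solvent B reaches 0; allowable increase = 90 g.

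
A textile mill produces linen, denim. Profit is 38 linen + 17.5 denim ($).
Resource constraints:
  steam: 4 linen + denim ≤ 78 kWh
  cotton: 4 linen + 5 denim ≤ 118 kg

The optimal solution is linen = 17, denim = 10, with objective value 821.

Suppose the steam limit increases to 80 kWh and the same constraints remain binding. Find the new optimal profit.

At the optimum: steam uses 78 of 78 (binding); cotton uses 118 of 118 (binding).
The binding rows give the dual system: 4·y_steam + 4·y_cotton = 38 and 1·y_steam + 5·y_cotton = 17.5.
This yields shadow prices y_steam = 7.5, y_cotton = 2.
Δz = y_steam·Δb = 7.5 × (2) = 15, so new z* = 821 + 15 = 836.

836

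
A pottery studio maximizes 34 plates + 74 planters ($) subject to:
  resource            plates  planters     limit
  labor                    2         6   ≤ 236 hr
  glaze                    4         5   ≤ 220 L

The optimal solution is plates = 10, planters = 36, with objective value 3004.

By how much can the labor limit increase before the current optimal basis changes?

Binding constraints: labor, glaze. The basis is B = [[2,6],[4,5]] with det -14.
Per unit increase in labor, x* moves by d = (-0.3571, 0.2857).
The basis stays optimal until plates reaches 0; allowable increase = 28 hr.

28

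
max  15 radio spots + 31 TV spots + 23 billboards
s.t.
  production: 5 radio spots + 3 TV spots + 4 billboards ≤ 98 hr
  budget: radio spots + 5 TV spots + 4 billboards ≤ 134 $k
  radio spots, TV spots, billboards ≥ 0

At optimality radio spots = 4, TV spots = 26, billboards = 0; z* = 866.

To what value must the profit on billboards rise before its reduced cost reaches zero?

28

Check each constraint at x*: production 98/98 (tight); budget 134/134 (tight).
Dual feasibility on the basic columns requires 5·y_production + 1·y_budget = 15, 3·y_production + 5·y_budget = 31.
Solving: y_production = 2, y_budget = 5.
billboards enters the basis when its profit ≥ yᵀa₃ = 2·4 + 5·4 = 28.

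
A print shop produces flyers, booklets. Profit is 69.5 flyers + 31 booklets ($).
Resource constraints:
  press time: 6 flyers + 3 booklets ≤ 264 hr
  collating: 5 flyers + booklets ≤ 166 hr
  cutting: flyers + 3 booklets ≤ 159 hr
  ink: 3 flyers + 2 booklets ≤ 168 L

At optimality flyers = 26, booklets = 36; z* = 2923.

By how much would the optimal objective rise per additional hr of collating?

At the optimum: press time uses 264 of 264 (binding); collating uses 166 of 166 (binding); cutting uses 134 of 159 (slack = 25); ink uses 150 of 168 (slack = 18).
By complementary slackness, y = 0 for the non-binding constraints.
Dual feasibility on the basic columns requires 6·y_press time + 5·y_collating = 69.5, 3·y_press time + 1·y_collating = 31.
This yields shadow prices y_press time = 9.5, y_collating = 2.5.
Shadow price of collating = 2.5.

2.5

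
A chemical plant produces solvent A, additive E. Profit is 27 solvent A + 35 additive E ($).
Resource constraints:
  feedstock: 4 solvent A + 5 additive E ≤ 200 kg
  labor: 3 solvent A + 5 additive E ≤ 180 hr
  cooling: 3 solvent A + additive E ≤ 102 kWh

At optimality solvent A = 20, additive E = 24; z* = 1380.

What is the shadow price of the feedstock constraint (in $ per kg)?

6

Check each constraint at x*: feedstock 200/200 (tight); labor 180/180 (tight); cooling 84/102 (slack 18).
Since cooling is not tight, its dual is 0.
From A_Bᵀ y = c: 4·y_feedstock + 3·y_labor = 27; 5·y_feedstock + 5·y_labor = 35.
→ y_feedstock = 6 and y_labor = 1.
Shadow price of feedstock = 6.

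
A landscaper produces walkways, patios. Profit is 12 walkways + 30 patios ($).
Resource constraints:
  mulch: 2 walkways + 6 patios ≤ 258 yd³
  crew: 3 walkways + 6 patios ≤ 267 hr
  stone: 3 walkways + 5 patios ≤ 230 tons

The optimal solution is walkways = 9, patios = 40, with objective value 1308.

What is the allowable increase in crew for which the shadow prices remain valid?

Binding constraints: mulch, crew. The basis is B = [[2,6],[3,6]] with det -6.
Per unit increase in crew, x* moves by d = (1, -0.3333).
The basis stays optimal until stone becomes binding; allowable increase = 2.25 hr.

2.25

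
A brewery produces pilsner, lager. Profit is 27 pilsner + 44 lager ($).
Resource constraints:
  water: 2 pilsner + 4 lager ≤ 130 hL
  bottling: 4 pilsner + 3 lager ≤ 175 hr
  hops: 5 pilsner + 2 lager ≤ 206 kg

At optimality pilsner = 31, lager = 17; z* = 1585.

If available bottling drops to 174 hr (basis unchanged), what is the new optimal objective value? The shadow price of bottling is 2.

1583

Δb = -1, so new z* = 1585 + (2)·(-1) = 1585 − 2 = 1583.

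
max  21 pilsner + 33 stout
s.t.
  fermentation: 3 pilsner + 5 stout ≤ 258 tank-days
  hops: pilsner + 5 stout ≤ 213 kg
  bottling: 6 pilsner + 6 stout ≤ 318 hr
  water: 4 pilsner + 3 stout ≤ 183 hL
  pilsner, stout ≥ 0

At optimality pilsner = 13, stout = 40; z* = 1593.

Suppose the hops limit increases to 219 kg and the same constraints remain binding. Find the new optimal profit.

At the optimum: fermentation uses 239 of 258 (slack = 19); hops uses 213 of 213 (binding); bottling uses 318 of 318 (binding); water uses 172 of 183 (slack = 11).
By complementary slackness, y = 0 for the non-binding constraints.
The binding rows give the dual system: 1·y_hops + 6·y_bottling = 21 and 5·y_hops + 6·y_bottling = 33.
→ y_hops = 3 and y_bottling = 3.
Δz = y_hops·Δb = 3 × (6) = 18, so new z* = 1593 + 18 = 1611.

1611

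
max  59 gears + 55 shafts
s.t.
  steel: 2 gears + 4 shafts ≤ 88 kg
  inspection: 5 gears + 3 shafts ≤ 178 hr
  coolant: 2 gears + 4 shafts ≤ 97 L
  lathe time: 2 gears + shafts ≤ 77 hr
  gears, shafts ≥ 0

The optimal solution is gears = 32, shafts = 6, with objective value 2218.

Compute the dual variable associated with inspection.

Check each constraint at x*: steel 88/88 (tight); inspection 178/178 (tight); coolant 88/97 (slack 9); lathe time 70/77 (slack 7).
Slack constraints have shadow price 0 (complementary slackness).
Dual feasibility on the basic columns requires 2·y_steel + 5·y_inspection = 59, 4·y_steel + 3·y_inspection = 55.
→ y_steel = 7 and y_inspection = 9.
Shadow price of inspection = 9.

9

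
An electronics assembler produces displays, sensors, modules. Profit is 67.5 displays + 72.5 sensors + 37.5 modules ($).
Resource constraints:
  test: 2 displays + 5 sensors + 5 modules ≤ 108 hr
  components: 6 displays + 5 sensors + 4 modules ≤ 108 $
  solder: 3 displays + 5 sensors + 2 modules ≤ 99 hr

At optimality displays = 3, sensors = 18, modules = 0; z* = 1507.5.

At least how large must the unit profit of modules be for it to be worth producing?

45

Check each constraint at x*: test 96/108 (slack 12); components 108/108 (tight); solder 99/99 (tight).
By complementary slackness, y = 0 for the non-binding constraint.
From A_Bᵀ y = c: 6·y_components + 3·y_solder = 67.5; 5·y_components + 5·y_solder = 72.5.
This yields shadow prices y_components = 8, y_solder = 6.5.
modules enters the basis when its profit ≥ yᵀa₃ = 8·4 + 6.5·2 = 45.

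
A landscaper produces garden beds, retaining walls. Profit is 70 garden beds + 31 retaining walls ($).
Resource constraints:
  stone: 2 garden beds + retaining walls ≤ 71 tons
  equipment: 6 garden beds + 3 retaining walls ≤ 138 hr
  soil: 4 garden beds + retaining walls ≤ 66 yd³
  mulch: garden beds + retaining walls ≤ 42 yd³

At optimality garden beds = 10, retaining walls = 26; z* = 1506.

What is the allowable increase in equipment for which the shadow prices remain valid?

Binding constraints: equipment, soil. The basis is B = [[6,3],[4,1]] with det -6.
Per unit increase in equipment, x* moves by d = (-0.1667, 0.6667).
The basis stays optimal until mulch becomes binding; allowable increase = 12 hr.

12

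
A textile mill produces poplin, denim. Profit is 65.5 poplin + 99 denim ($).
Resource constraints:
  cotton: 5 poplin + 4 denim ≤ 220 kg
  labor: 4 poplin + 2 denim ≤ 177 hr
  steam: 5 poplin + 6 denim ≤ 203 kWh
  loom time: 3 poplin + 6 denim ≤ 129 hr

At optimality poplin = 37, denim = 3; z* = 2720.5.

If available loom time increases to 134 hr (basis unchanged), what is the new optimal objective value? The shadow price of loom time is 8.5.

Δb = 5, so new z* = 2720.5 + (8.5)·(5) = 2720.5 + 42.5 = 2763.

2763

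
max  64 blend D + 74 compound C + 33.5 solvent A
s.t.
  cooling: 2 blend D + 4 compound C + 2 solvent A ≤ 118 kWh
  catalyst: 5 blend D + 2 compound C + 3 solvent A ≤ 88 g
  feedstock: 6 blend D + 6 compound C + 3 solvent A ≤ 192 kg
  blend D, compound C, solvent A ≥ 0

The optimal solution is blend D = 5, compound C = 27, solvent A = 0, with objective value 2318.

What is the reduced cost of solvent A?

Check each constraint at x*: cooling 118/118 (tight); catalyst 79/88 (slack 9); feedstock 192/192 (tight).
By complementary slackness, y = 0 for the non-binding constraint.
From A_Bᵀ y = c: 2·y_cooling + 6·y_feedstock = 64; 4·y_cooling + 6·y_feedstock = 74.
This yields shadow prices y_cooling = 5, y_feedstock = 9.
Reduced cost of solvent A: c₃ − yᵀa₃ = 33.5 − (5·2 + 9·3) = 33.5 − 37 = -3.5.

-3.5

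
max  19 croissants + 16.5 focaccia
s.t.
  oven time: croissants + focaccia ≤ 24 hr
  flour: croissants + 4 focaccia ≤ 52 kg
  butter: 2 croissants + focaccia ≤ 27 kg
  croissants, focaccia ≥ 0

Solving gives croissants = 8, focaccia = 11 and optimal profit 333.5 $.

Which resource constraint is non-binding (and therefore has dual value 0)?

oven time

oven time: 19/24 (slack 5)
flour: 52/52 (binding)
butter: 27/27 (binding)
By complementary slackness, a constraint with positive slack has shadow price 0 → oven time.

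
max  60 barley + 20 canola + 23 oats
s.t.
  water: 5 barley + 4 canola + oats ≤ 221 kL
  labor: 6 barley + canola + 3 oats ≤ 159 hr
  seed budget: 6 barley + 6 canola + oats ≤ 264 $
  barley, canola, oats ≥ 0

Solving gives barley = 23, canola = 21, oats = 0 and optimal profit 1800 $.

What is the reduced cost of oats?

Check each constraint at x*: water 199/221 (slack 22); labor 159/159 (tight); seed budget 264/264 (tight).
Since water is not tight, its dual is 0.
Dual feasibility on the basic columns requires 6·y_labor + 6·y_seed budget = 60, 1·y_labor + 6·y_seed budget = 20.
→ y_labor = 8 and y_seed budget = 2.
Reduced cost of oats: c₃ − yᵀa₃ = 23 − (8·3 + 2·1) = 23 − 26 = -3.

-3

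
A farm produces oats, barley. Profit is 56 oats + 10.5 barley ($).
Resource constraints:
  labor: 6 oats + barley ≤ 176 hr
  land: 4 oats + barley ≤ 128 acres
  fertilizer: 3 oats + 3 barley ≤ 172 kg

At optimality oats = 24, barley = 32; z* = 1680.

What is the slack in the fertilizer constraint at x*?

fertilizer used = 3·24 + 3·32 = 168; slack = 172 − 168 = 4.

4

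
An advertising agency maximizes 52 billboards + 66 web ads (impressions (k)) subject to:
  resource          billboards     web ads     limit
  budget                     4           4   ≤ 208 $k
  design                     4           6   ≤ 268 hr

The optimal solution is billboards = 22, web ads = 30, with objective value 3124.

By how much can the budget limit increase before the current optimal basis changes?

Binding constraints: budget, design. The basis is B = [[4,4],[4,6]] with det 8.
Per unit increase in budget, x* moves by d = (0.75, -0.5).
The basis stays optimal until web ads reaches 0; allowable increase = 60 $k.

60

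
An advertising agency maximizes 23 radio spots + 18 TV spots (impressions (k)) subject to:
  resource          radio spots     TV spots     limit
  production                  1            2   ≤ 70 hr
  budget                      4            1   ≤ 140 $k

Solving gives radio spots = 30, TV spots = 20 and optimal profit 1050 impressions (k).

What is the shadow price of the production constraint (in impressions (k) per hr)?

Both production and budget are binding at x*.
From A_Bᵀ y = c: 1·y_production + 4·y_budget = 23; 2·y_production + 1·y_budget = 18.
Solving: y_production = 7, y_budget = 4.
Shadow price of production = 7.

7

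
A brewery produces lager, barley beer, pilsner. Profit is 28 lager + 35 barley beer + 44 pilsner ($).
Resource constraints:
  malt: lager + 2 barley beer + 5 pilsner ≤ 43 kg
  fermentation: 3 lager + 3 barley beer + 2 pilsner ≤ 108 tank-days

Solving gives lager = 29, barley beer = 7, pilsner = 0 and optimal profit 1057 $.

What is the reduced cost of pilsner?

At the optimum: malt uses 43 of 43 (binding); fermentation uses 108 of 108 (binding).
The binding rows give the dual system: 1·y_malt + 3·y_fermentation = 28 and 2·y_malt + 3·y_fermentation = 35.
This yields shadow prices y_malt = 7, y_fermentation = 7.
Reduced cost of pilsner: c₃ − yᵀa₃ = 44 − (7·5 + 7·2) = 44 − 49 = -5.

-5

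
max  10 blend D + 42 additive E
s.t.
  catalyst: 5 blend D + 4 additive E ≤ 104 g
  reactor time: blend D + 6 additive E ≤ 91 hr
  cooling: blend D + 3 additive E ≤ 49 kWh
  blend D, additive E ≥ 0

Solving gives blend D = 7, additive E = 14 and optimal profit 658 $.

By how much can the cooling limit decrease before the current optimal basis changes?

3.5

Binding constraints: reactor time, cooling. The basis is B = [[1,6],[1,3]] with det -3.
Per unit decrease in cooling, x* moves by d = (-2, 0.3333).
The basis stays optimal until blend D reaches 0; allowable decrease = 3.5 kWh.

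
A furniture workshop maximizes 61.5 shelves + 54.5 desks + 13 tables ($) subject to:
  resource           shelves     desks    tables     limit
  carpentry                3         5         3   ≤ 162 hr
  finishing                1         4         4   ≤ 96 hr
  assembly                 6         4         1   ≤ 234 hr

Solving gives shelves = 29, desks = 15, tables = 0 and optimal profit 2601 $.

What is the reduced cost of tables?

-8.5

At the optimum: carpentry uses 162 of 162 (binding); finishing uses 89 of 96 (slack = 7); assembly uses 234 of 234 (binding).
Slack constraints have shadow price 0 (complementary slackness).
From A_Bᵀ y = c: 3·y_carpentry + 6·y_assembly = 61.5; 5·y_carpentry + 4·y_assembly = 54.5.
Solving: y_carpentry = 4.5, y_assembly = 8.
Reduced cost of tables: c₃ − yᵀa₃ = 13 − (4.5·3 + 8·1) = 13 − 21.5 = -8.5.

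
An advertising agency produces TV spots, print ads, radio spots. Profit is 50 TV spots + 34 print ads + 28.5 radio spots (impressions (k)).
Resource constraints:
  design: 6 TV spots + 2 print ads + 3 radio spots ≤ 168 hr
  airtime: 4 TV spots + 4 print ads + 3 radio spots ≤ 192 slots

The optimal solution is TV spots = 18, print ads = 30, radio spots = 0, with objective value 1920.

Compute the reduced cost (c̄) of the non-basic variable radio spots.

-3

Both design and airtime are binding at x*.
Dual feasibility on the basic columns requires 6·y_design + 4·y_airtime = 50, 2·y_design + 4·y_airtime = 34.
→ y_design = 4 and y_airtime = 6.5.
Reduced cost of radio spots: c₃ − yᵀa₃ = 28.5 − (4·3 + 6.5·3) = 28.5 − 31.5 = -3.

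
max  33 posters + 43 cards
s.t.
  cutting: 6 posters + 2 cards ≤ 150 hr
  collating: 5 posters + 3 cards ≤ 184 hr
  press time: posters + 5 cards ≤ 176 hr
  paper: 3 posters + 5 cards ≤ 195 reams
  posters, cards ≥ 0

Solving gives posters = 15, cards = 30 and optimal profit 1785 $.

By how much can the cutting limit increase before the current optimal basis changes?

Binding constraints: cutting, paper. The basis is B = [[6,2],[3,5]] with det 24.
Per unit increase in cutting, x* moves by d = (0.2083, -0.125).
The basis stays optimal until collating becomes binding; allowable increase = 28.5 hr.

28.5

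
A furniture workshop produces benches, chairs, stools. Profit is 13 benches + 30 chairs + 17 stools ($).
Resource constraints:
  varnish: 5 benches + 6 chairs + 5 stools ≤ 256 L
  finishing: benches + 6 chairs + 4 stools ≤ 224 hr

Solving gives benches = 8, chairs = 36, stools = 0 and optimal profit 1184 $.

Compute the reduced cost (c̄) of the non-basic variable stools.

At the optimum: varnish uses 256 of 256 (binding); finishing uses 224 of 224 (binding).
Dual feasibility on the basic columns requires 5·y_varnish + 1·y_finishing = 13, 6·y_varnish + 6·y_finishing = 30.
This yields shadow prices y_varnish = 2, y_finishing = 3.
Reduced cost of stools: c₃ − yᵀa₃ = 17 − (2·5 + 3·4) = 17 − 22 = -5.

-5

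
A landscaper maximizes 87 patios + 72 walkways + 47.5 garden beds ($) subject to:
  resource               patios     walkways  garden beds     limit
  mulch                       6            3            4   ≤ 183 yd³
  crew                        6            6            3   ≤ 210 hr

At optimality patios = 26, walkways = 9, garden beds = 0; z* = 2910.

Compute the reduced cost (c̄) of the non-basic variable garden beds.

-1

Check each constraint at x*: mulch 183/183 (tight); crew 210/210 (tight).
The binding rows give the dual system: 6·y_mulch + 6·y_crew = 87 and 3·y_mulch + 6·y_crew = 72.
Solving: y_mulch = 5, y_crew = 9.5.
Reduced cost of garden beds: c₃ − yᵀa₃ = 47.5 − (5·4 + 9.5·3) = 47.5 − 48.5 = -1.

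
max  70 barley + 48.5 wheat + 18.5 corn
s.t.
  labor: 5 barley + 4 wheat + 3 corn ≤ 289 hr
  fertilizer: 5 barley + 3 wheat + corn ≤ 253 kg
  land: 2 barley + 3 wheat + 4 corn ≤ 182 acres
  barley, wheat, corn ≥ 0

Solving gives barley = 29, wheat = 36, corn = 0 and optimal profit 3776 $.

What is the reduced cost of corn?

Binding: labor and fertilizer. Non-binding: land (16 unused).
By complementary slackness, y = 0 for the non-binding constraint.
Dual feasibility on the basic columns requires 5·y_labor + 5·y_fertilizer = 70, 4·y_labor + 3·y_fertilizer = 48.5.
This yields shadow prices y_labor = 6.5, y_fertilizer = 7.5.
Reduced cost of corn: c₃ − yᵀa₃ = 18.5 − (6.5·3 + 7.5·1) = 18.5 − 27 = -8.5.

-8.5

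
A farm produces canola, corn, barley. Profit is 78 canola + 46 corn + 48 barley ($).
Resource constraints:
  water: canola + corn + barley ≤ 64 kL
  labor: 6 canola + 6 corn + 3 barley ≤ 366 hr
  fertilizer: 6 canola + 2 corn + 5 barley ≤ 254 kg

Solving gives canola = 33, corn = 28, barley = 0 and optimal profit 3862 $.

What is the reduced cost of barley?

At the optimum: water uses 61 of 64 (slack = 3); labor uses 366 of 366 (binding); fertilizer uses 254 of 254 (binding).
By complementary slackness, y = 0 for the non-binding constraint.
Dual feasibility on the basic columns requires 6·y_labor + 6·y_fertilizer = 78, 6·y_labor + 2·y_fertilizer = 46.
→ y_labor = 5 and y_fertilizer = 8.
Reduced cost of barley: c₃ − yᵀa₃ = 48 − (5·3 + 8·5) = 48 − 55 = -7.

-7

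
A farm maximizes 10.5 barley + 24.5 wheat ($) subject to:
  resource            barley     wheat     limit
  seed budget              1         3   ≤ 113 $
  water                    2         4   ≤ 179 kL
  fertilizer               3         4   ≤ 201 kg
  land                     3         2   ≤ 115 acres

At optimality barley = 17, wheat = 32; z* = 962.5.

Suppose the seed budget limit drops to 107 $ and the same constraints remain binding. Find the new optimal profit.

Check each constraint at x*: seed budget 113/113 (tight); water 162/179 (slack 17); fertilizer 179/201 (slack 22); land 115/115 (tight).
By complementary slackness, y = 0 for the non-binding constraints.
Dual feasibility on the basic columns requires 1·y_seed budget + 3·y_land = 10.5, 3·y_seed budget + 2·y_land = 24.5.
→ y_seed budget = 7.5 and y_land = 1.
Δz = y_seed budget·Δb = 7.5 × (-6) = -45, so new z* = 962.5 − 45 = 917.5.

917.5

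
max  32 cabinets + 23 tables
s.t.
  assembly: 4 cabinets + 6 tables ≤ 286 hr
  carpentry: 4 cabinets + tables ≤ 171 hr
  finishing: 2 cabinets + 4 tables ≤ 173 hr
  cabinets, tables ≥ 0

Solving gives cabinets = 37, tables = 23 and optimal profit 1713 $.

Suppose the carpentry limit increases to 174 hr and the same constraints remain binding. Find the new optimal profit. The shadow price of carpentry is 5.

Δb = 3, so new z* = 1713 + (5)·(3) = 1713 + 15 = 1728.

1728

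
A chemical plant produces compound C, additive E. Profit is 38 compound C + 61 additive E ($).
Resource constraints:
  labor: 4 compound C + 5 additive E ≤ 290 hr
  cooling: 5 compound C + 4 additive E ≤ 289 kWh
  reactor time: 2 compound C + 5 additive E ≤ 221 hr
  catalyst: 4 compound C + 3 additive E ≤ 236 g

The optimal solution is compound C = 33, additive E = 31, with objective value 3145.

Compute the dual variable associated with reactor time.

At the optimum: labor uses 287 of 290 (slack = 3); cooling uses 289 of 289 (binding); reactor time uses 221 of 221 (binding); catalyst uses 225 of 236 (slack = 11).
By complementary slackness, y = 0 for the non-binding constraints.
The binding rows give the dual system: 5·y_cooling + 2·y_reactor time = 38 and 4·y_cooling + 5·y_reactor time = 61.
→ y_cooling = 4 and y_reactor time = 9.
Shadow price of reactor time = 9.

9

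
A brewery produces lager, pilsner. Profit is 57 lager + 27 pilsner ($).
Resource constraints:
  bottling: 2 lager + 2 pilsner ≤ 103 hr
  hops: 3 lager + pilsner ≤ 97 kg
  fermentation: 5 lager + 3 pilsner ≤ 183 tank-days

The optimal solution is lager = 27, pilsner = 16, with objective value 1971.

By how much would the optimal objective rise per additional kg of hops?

9

Binding: hops and fermentation. Non-binding: bottling (17 unused).
Slack constraints have shadow price 0 (complementary slackness).
The binding rows give the dual system: 3·y_hops + 5·y_fermentation = 57 and 1·y_hops + 3·y_fermentation = 27.
Solving: y_hops = 9, y_fermentation = 6.
Shadow price of hops = 9.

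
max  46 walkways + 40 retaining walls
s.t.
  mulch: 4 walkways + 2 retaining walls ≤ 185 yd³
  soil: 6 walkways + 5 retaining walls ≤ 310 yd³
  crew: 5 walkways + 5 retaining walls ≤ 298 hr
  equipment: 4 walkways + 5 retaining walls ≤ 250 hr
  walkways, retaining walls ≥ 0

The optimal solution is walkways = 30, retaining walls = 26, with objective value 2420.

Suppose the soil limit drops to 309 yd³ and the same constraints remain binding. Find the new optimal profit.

2413

Check each constraint at x*: mulch 172/185 (slack 13); soil 310/310 (tight); crew 280/298 (slack 18); equipment 250/250 (tight).
Since mulch, crew are not tight, their duals are 0.
From A_Bᵀ y = c: 6·y_soil + 4·y_equipment = 46; 5·y_soil + 5·y_equipment = 40.
→ y_soil = 7 and y_equipment = 1.
Δz = y_soil·Δb = 7 × (-1) = -7, so new z* = 2420 − 7 = 2413.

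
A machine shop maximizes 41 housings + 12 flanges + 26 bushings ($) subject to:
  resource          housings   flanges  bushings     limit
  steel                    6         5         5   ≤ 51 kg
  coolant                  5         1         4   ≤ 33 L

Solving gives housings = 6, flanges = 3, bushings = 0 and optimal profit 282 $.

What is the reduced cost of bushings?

-7

At the optimum: steel uses 51 of 51 (binding); coolant uses 33 of 33 (binding).
From A_Bᵀ y = c: 6·y_steel + 5·y_coolant = 41; 5·y_steel + 1·y_coolant = 12.
This yields shadow prices y_steel = 1, y_coolant = 7.
Reduced cost of bushings: c₃ − yᵀa₃ = 26 − (1·5 + 7·4) = 26 − 33 = -7.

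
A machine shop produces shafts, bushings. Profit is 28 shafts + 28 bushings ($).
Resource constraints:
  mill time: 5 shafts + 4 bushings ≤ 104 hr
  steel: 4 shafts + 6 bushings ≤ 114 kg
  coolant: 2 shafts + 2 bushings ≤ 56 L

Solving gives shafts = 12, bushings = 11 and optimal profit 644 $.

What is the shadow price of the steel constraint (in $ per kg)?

Check each constraint at x*: mill time 104/104 (tight); steel 114/114 (tight); coolant 46/56 (slack 10).
Slack constraints have shadow price 0 (complementary slackness).
The binding rows give the dual system: 5·y_mill time + 4·y_steel = 28 and 4·y_mill time + 6·y_steel = 28.
This yields shadow prices y_mill time = 4, y_steel = 2.
Shadow price of steel = 2.

2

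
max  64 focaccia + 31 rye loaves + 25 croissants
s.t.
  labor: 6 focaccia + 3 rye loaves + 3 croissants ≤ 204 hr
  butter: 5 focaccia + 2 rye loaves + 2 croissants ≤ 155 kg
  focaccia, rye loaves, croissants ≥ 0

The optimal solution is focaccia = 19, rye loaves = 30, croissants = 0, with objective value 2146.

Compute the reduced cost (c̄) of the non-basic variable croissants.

-6

Check each constraint at x*: labor 204/204 (tight); butter 155/155 (tight).
From A_Bᵀ y = c: 6·y_labor + 5·y_butter = 64; 3·y_labor + 2·y_butter = 31.
This yields shadow prices y_labor = 9, y_butter = 2.
Reduced cost of croissants: c₃ − yᵀa₃ = 25 − (9·3 + 2·2) = 25 − 31 = -6.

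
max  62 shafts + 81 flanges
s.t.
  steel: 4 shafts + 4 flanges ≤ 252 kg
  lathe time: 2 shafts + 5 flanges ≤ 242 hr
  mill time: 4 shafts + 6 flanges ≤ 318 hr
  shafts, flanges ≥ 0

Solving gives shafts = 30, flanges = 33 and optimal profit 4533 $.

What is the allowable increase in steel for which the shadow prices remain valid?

66

Binding constraints: steel, mill time. The basis is B = [[4,4],[4,6]] with det 8.
Per unit increase in steel, x* moves by d = (0.75, -0.5).
The basis stays optimal until flanges reaches 0; allowable increase = 66 kg.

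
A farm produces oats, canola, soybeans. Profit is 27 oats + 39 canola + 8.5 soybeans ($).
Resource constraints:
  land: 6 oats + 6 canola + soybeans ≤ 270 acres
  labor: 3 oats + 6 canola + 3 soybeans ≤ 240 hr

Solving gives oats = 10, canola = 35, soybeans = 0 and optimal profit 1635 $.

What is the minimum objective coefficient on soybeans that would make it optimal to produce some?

14.5

Check each constraint at x*: land 270/270 (tight); labor 240/240 (tight).
Dual feasibility on the basic columns requires 6·y_land + 3·y_labor = 27, 6·y_land + 6·y_labor = 39.
Solving: y_land = 2.5, y_labor = 4.
soybeans enters the basis when its profit ≥ yᵀa₃ = 2.5·1 + 4·3 = 14.5.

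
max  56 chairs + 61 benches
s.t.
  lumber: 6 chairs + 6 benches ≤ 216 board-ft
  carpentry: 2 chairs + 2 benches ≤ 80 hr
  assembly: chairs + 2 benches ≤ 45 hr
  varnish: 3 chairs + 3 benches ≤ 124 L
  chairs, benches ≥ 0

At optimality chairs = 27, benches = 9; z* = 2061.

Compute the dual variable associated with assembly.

5

Binding: lumber and assembly. Non-binding: carpentry (8 unused), varnish (16 unused).
By complementary slackness, y = 0 for the non-binding constraints.
Dual feasibility on the basic columns requires 6·y_lumber + 1·y_assembly = 56, 6·y_lumber + 2·y_assembly = 61.
→ y_lumber = 8.5 and y_assembly = 5.
Shadow price of assembly = 5.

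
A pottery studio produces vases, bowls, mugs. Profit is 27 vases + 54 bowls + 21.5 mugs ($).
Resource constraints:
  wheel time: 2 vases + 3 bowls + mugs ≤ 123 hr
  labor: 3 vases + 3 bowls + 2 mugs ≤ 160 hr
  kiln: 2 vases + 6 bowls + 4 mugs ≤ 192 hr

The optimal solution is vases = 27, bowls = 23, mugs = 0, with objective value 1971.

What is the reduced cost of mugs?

-5.5

Binding: wheel time and kiln. Non-binding: labor (10 unused).
Since labor is not tight, its dual is 0.
The binding rows give the dual system: 2·y_wheel time + 2·y_kiln = 27 and 3·y_wheel time + 6·y_kiln = 54.
Solving: y_wheel time = 9, y_kiln = 4.5.
Reduced cost of mugs: c₃ − yᵀa₃ = 21.5 − (9·1 + 4.5·4) = 21.5 − 27 = -5.5.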